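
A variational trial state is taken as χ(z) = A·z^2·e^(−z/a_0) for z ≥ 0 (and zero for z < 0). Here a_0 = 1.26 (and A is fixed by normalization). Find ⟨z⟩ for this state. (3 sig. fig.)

⟨z⟩ ≈ 3.15

The expectation value is the |χ|²-weighted average of z: ∫ z|χ|² dz.
The ratio of the moment integral to the normalization integral gives ⟨z⟩ = 5·a_0/2.
With a_0 = 1.26, ⟨z⟩ = 3.150.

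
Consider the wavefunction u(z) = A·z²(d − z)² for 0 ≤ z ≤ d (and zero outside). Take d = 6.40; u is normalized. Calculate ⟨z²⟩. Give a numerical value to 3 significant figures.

⟨z^2⟩ ≈ 11.2

By definition ⟨z²⟩ = ∫ z^2 |u(z)|² dz.
Expanding the polynomial and integrating term by term, evaluating both integrals, ⟨z²⟩ = 3·d^2/11.
With d = 6.40, ⟨z^2⟩ = 11.17.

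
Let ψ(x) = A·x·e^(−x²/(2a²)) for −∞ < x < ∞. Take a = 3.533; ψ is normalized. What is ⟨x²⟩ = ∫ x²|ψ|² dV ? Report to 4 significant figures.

⟨x^2⟩ ≈ 18.72

By definition ⟨x²⟩ = ∫ x^2 |ψ(x)|² dx.
With ∫_{−∞}^{∞} x^(2m) e^(−αx²) dx = (2m−1)!!·√π / (2^m α^(m+1/2)), since the A² factors cancel between numerator and denominator, ⟨x²⟩ = 3·a^2/2.
Putting a = 3.533 gives 18.723.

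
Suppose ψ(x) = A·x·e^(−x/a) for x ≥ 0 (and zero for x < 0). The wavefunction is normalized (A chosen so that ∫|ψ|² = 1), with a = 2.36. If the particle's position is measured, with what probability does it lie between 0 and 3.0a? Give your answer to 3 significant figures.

P ≈ 0.938

|ψ|² is the probability density, so P = ∫_{0}^{3.0a} |ψ|² dx.
The normalization integral ∫|ψ|²dx over the whole domain equals a^3/4·A², and A² cancels in the ratio.
In terms of u = x/a (A² and the length scale cancel between numerator and denominator), P = [∫_{0}^{3.0} u^2·e^(-2·u) du] / [∫_{0}^{∞} u^2·e^(-2·u) du].
Using ∫ u^2·e^(-2·u) du = -(2·u^2 + 2·u + 1)·e^(-2·u)/4, the numerator is 1/4 - 25·e^(-6)/4 and the denominator is 1/4.
Evaluating gives P = 0.9380.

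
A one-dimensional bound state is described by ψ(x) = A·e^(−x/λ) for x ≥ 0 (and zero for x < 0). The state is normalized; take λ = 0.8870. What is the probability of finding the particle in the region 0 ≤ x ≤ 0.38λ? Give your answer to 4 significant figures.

P ≈ 0.5323

The probability is P = ∫ |ψ|² dx over [0, 0.38λ].
With A² fixed by ∫|ψ|² = 1, i.e. A² = (λ/2)^(−1), substitute and integrate.
Let u = x/λ; then A² and the length scale cancel, so P = ∫_{0}^{0.38} e^(-2·u) du ÷ ∫_{0}^{∞} e^(-2·u) du.
With ∫ e^(-2·u) du = -e^(-2·u)/2 + C, the region integral is 1/2 - e^(-19/25)/2 and the full one is 1/2.
The result is P = 0.53233.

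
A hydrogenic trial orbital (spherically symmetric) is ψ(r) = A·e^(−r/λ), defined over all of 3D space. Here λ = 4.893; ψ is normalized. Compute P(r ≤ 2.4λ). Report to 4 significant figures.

With dV = 4πr²dr, the probability is ∫|ψ|² dV over r ≤ 2.4λ.
A² is fixed by ∫₀^∞ 4πr²|ψ|² dr = 1, i.e. A² = (π·λ^3)^(−1).
Let u = r/λ; then A², 4π and the length scale all cancel, so P = ∫_{0}^{2.4} u^2·e^(-2·u) du ÷ ∫_{0}^{∞} u^2·e^(-2·u) du.
Using ∫ u^2·e^(-2·u) du = -(2·u^2 + 2·u + 1)·e^(-2·u)/4, the numerator is 1/4 - 433·e^(-24/5)/100 and the denominator is 1/4.
The region integral divided by the full integral gives P = 0.85746.

P ≈ 0.8575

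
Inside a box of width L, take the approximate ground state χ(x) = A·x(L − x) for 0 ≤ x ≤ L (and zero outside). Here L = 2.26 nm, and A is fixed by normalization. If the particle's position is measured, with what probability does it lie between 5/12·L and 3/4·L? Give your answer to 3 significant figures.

P ≈ 0.550

The probability is P = ∫ |χ|² dx over [5/12·L, 3/4·L].
The normalization integral ∫|χ|²dx over the whole domain equals L^5/30·A², and A² cancels in the ratio.
In terms of u = x/L (A² and the length scale cancel between numerator and denominator), P = [∫_{5/12}^{3/4} u^2·(1 - u)^2 du] / [∫_{0}^{1} u^2·(1 - u)^2 du].
An antiderivative of u^2·(1 - u)^2 is u^3·(6·u^2 - 15·u + 10)/30; evaluating from 5/12 to 3/4 gives ≈ 0.018329, while the full integral is 1/30.
The result is P = 0.5499.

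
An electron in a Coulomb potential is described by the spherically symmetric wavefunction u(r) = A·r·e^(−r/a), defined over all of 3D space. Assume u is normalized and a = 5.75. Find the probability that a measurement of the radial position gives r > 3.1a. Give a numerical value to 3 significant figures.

With dV = 4πr²dr, the probability is ∫|u|² dV over r > 3.1a.
Normalization gives A² = 1/(3·π·a^5).
In terms of t = r/a (A², 4π and the length scale all cancel between numerator and denominator), P = [∫_{3.1}^{∞} t^4·e^(-2·t) dt] / [∫_{0}^{∞} t^4·e^(-2·t) dt].
With ∫ t^4·e^(-2·t) dt = -(t^4/2 + t^3 + 3·t^2/2 + 3·t/2 + 3/4)·e^(-2·t) + C, the region integral is ≈ 0.19438 and the full one is 3/4.
Taking the ratio yields P = 0.2592.

P ≈ 0.259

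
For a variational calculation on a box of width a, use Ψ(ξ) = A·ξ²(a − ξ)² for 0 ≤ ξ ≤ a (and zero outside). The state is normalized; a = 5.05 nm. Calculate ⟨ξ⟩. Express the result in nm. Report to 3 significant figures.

⟨ξ⟩ ≈ 2.53 nm

⟨ξ⟩ = ∫ ξ |Ψ|² dξ over the full domain.
Expanding the polynomial and integrating term by term, evaluating both integrals, ⟨ξ⟩ = a/2.
With a = 5.05, ⟨ξ⟩ = 2.525.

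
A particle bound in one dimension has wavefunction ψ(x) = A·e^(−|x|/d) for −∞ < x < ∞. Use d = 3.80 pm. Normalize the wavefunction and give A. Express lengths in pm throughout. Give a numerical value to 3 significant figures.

A ≈ 0.513 pm^(-1/2)

The normalization condition is ∫|ψ|² dx = 1 from −∞ to ∞.
With ∫₀^∞ x^0 e^(−αx) dx = 0!/α^1, ∫|ψ|² dx = A²·(d).
So A² = (d)^(−1).
Substituting d = 3.80 gives A² = 0.2632, so A = 0.5130.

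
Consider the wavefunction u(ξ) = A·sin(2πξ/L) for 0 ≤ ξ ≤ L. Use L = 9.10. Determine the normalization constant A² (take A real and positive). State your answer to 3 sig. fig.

A^2 ≈ 0.220

Normalization requires ∫|u|² dξ = 1, integrated from 0 to L.
The integral (without the A² prefactor) comes out to L/2.
So A² = (L/2)^(−1).
Substituting L = 9.10 gives A² = 0.2198, so A = 0.4688.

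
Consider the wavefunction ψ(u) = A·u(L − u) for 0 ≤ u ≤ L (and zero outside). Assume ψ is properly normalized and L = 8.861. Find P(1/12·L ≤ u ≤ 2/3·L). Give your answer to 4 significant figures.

P = ∫_{1/12·L}^{2/3·L} |ψ(u)|² du.
The normalization integral ∫|ψ|²du over the whole domain equals L^5/30·A², and A² cancels in the ratio.
Let t = u/L; then A² and the length scale cancel, so P = ∫_{1/12}^{2/3} t^2·(1 - t)^2 dt ÷ ∫_{0}^{1} t^2·(1 - t)^2 dt.
With ∫ t^2·(1 - t)^2 dt = t^3·(6·t^2 - 15·t + 10)/30 + C, the region integral is ≈ 0.0261679 and the full one is 1/30.
This works out to P = 0.78504.

P ≈ 0.7850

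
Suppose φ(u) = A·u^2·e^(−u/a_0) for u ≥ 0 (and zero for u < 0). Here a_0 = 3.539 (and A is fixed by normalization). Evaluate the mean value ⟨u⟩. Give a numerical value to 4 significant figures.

The expectation value is the |φ|²-weighted average of u: ∫ u|φ|² du.
The ratio of the moment integral to the normalization integral gives ⟨u⟩ = 5·a_0/2.
With a_0 = 3.539, ⟨u⟩ = 8.8475.

⟨u⟩ ≈ 8.848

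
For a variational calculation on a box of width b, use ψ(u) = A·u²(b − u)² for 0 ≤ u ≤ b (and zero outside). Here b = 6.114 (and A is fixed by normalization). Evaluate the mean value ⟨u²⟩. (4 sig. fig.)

The expectation value is the |ψ|²-weighted average of u^2: ∫ u^2|ψ|² du.
Since the A² factors cancel between numerator and denominator, ⟨u²⟩ = 3·b^2/11.
Putting b = 6.114 gives 10.195.

⟨u^2⟩ ≈ 10.19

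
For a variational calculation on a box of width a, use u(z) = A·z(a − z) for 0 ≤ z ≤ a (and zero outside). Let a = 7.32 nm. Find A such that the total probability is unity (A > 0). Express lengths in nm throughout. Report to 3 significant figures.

A ≈ 0.0378 nm^(-5/2)

Normalization requires ∫|u|² dz = 1, integrated from 0 to a.
∫|u|² dz = A²·(a^5/30).
Hence A² = 1/[a^5/30].
Plugging in a = 7.32 yields A = 0.03778.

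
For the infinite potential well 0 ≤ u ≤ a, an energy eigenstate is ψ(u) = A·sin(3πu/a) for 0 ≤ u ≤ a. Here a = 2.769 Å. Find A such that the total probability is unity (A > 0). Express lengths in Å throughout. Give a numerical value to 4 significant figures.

A ≈ 0.8499 Å^(-1/2)

We need A² ∫|f|² du = 1, taking the integral from 0 to a.
Using sin²θ = (1 − cos 2θ)/2, ∫|ψ|² du = A²·(a/2).
With a = 2.769: A² = 0.72228 and A = 0.84987.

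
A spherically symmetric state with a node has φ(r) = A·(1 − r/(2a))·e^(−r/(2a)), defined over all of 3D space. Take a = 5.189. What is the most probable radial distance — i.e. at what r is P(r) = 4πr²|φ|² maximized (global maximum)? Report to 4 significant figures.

r ≈ 27.17

The maximum of P(r) = 4πr²|φ|² occurs where its derivative vanishes.
This gives r = a·(√(5) + 3).
With a = 5.189, the most probable radial distance is 27.170.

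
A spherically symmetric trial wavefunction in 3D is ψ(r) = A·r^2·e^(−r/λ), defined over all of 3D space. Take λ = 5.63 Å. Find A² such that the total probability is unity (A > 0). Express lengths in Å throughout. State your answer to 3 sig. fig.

Require ∫ |ψ|² 4πr² dr = 1 over the whole domain.
Recall ∫₀^∞ r^m e^(−r/β) dr = m!·β^(m+1), ∫|ψ|² 4πr² dr = A²·(45·π·λ^7/2).
Setting this equal to 1 gives A² = 1/(45·π·λ^7/2).
Substituting λ = 5.63 gives A² = 7.891E-8, so A = 0.0002809.

A^2 ≈ 7.89E-8 Å^(-7)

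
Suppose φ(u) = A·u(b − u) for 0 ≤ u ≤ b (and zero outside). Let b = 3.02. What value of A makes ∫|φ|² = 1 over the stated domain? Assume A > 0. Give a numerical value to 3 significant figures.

We need A² ∫|f|² du = 1, taking the integral from 0 to b.
The integral (without the A² prefactor) comes out to b^5/30.
Setting this equal to 1 gives A² = 1/(b^5/30).
Substituting b = 3.02 gives A² = 0.1194, so A = 0.3456.

A ≈ 0.346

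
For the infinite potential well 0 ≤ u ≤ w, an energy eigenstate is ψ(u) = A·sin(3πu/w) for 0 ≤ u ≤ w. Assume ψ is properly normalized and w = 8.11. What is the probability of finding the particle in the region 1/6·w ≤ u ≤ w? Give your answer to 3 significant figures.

P = ∫_{1/6·w}^{w} |ψ(u)|² du.
With A² fixed by ∫|ψ|² = 1, i.e. A² = (w/2)^(−1), substitute and integrate.
In terms of t = u/w (A² and the length scale cancel between numerator and denominator), P = [∫_{1/6}^{1} sin(3·π·t)^2 dt] / [∫_{0}^{1} sin(3·π·t)^2 dt].
An antiderivative of sin(3·π·t)^2 is t/2 - sin(6·π·t)/(12·π); evaluating from 1/6 to 1 gives 5/12, while the full integral is 1/2.
The result is P = 5/6.

P ≈ 0.833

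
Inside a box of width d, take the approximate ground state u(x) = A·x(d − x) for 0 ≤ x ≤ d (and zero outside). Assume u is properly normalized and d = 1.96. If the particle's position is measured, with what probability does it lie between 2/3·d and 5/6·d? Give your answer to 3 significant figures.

P ≈ 0.174

|u|² is the probability density, so P = ∫_{2/3·d}^{5/6·d} |u|² dx.
The normalization integral ∫|u|²dx over the whole domain equals d^5/30·A², and A² cancels in the ratio.
In terms of t = x/d (A² and the length scale cancel between numerator and denominator), P = [∫_{2/3}^{5/6} t^2·(1 - t)^2 dt] / [∫_{0}^{1} t^2·(1 - t)^2 dt].
An antiderivative of t^2·(1 - t)^2 is t^3·(6·t^2 - 15·t + 10)/30; evaluating from 2/3 to 5/6 gives ≈ 0.0058128, while the full integral is 1/30.
This works out to P = 113/648.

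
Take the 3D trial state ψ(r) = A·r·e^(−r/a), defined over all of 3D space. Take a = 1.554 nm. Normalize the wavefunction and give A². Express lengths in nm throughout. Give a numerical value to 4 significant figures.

We need A² ∫|f|² 4πr² dr = 1, taking the integral from 0 to ∞.
Using ∫₀^∞ rⁿ e^(−αr) dr = n!/αⁿ⁺¹, carrying out the integral gives A² · 3·π·a^5.
So A² = (3·π·a^5)^(−1).
With a = 1.554: A² = 0.011708 and A = 0.10820.

A^2 ≈ 0.01171 nm^(-5)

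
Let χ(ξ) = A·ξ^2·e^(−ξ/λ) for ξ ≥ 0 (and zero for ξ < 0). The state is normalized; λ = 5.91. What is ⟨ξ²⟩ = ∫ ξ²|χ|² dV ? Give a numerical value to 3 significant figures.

⟨ξ^2⟩ ≈ 262

By definition ⟨ξ²⟩ = ∫ ξ^2 |χ(ξ)|² dξ.
Recall ∫₀^∞ ξ^m e^(−ξ/β) dξ = m!·β^(m+1), evaluating both integrals, ⟨ξ²⟩ = 15·λ^2/2.
With λ = 5.91, ⟨ξ^2⟩ = 262.0.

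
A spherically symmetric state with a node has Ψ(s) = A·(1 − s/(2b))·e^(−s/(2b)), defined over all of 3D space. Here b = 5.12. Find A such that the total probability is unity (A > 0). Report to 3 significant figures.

The normalization condition is ∫|Ψ|² 4πs² ds = 1 from 0 to ∞.
In 3D with spherical symmetry the volume element is 4πs² ds.
Recall ∫₀^∞ s^m e^(−s/β) ds = m!·β^(m+1), ∫|Ψ|² 4πs² ds = A²·(8·π·b^3).
Hence A² = 1/[8·π·b^3].
Substituting b = 5.12 gives A² = 0.0002964, so A = 0.01722.

A ≈ 0.0172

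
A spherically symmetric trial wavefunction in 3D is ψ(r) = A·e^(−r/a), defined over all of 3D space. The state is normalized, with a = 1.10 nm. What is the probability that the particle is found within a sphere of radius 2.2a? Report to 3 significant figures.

Integrate the radial probability density 4πr²|ψ|² over r ≤ 2.2a.
A² is fixed by ∫₀^∞ 4πr²|ψ|² dr = 1, i.e. A² = (π·a^3)^(−1).
Let u = r/a; then A², 4π and the length scale all cancel, so P = ∫_{0}^{2.2} u^2·e^(-2·u) du ÷ ∫_{0}^{∞} u^2·e^(-2·u) du.
With ∫ u^2·e^(-2·u) du = -(2·u^2 + 2·u + 1)·e^(-2·u)/4 + C, the region integral is 1/4 - 377·e^(-22/5)/100 and the full one is 1/4.
The region integral divided by the full integral gives P = 0.8149.

P ≈ 0.815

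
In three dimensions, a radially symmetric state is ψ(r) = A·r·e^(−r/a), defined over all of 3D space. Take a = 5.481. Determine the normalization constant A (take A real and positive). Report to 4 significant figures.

Normalization requires ∫|ψ|² 4πr² dr = 1, integrated from 0 to ∞.
In 3D with spherical symmetry the volume element is 4πr² dr.
Carrying out the integral gives A² · 3·π·a^5.
Hence A² = 1/[3·π·a^5].
Substituting a = 5.481 gives A² = 0.000021450, so A = 0.0046314.

A ≈ 0.004631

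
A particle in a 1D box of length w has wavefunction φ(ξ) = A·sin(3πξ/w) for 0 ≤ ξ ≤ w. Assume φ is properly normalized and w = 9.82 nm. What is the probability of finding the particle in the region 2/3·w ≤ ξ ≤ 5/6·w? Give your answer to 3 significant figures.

P ≈ 0.167

The probability is P = ∫ |φ|² dξ over [2/3·w, 5/6·w].
The normalization integral ∫|φ|²dξ over the whole domain equals w/2·A², and A² cancels in the ratio.
Substituting u = ξ/w, A² and the length scale cancel in the ratio: P = ∫_{2/3}^{5/6} sin(3·π·u)^2 du / ∫_{0}^{1} sin(3·π·u)^2 du.
With ∫ sin(3·π·u)^2 du = u/2 - sin(6·π·u)/(12·π) + C, the region integral is 1/12 and the full one is 1/2.
Taking the ratio, P = 1/6.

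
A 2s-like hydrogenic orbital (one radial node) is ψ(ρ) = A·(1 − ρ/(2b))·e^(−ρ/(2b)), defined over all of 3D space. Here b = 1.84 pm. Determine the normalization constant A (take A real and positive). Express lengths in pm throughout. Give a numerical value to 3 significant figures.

A ≈ 0.0799 pm^(-3/2)

Require ∫ |ψ|² 4πρ² dρ = 1 over the whole domain.
With ∫₀^∞ ρ^4 e^(−αρ) dρ = 4!/α^5, carrying out the integral gives A² · 8·π·b^3.
Hence A² = 1/[8·π·b^3].
Plugging in b = 1.84 yields A = 0.07992.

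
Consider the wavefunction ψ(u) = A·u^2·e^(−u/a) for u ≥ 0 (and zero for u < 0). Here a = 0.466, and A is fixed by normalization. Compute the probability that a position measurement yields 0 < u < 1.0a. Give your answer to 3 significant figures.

The probability is P = ∫ |ψ|² du over [0, 1.0a].
The normalization integral ∫|ψ|²du over the whole domain equals 3·a^5/4·A², and A² cancels in the ratio.
In terms of t = u/a (A² and the length scale cancel between numerator and denominator), P = [∫_{0}^{1.0} t^4·e^(-2·t) dt] / [∫_{0}^{∞} t^4·e^(-2·t) dt].
With ∫ t^4·e^(-2·t) dt = -(t^4/2 + t^3 + 3·t^2/2 + 3·t/2 + 3/4)·e^(-2·t) + C, the region integral is 3/4 - 21·e^(-2)/4 and the full one is 3/4.
Evaluating gives P = 0.05265.

P ≈ 0.0527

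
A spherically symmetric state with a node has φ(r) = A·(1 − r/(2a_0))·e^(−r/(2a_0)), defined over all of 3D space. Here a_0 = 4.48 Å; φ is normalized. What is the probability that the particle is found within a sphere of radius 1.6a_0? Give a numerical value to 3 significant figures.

Integrate the radial probability density 4πr²|φ|² over r ≤ 1.6a_0.
The full normalization integral is A²·[8·π·a_0^3] = 1, fixing A².
Let u = r/a_0; then A², 4π and the length scale all cancel, so P = ∫_{0}^{1.6} u^2·(1 - u/2)^2·e^(-u) du ÷ ∫_{0}^{∞} u^2·(1 - u/2)^2·e^(-u) du.
Using ∫ u^2·(1 - u/2)^2·e^(-u) du = -(u^4/4 + u^2 + 2·u + 2)·e^(-u), the numerator is 2 - 5874·e^(-8/5)/625 and the denominator is 2.
This evaluates to P = 0.05125.

P ≈ 0.0512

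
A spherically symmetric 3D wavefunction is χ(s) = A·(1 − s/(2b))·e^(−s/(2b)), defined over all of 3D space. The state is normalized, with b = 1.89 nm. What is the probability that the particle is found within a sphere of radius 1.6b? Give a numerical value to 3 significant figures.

Integrate the radial probability density 4πs²|χ|² over s ≤ 1.6b.
A² is fixed by ∫₀^∞ 4πs²|χ|² ds = 1, i.e. A² = (8·π·b^3)^(−1).
Substituting u = s/b, A², 4π and the length scale all cancel in the ratio: P = ∫_{0}^{1.6} u^2·(1 - u/2)^2·e^(-u) du / ∫_{0}^{∞} u^2·(1 - u/2)^2·e^(-u) du.
With ∫ u^2·(1 - u/2)^2·e^(-u) du = -(u^4/4 + u^2 + 2·u + 2)·e^(-u) + C, the region integral is 2 - 5874·e^(-8/5)/625 and the full one is 2.
The region integral divided by the full integral gives P = 0.05125.

P ≈ 0.0512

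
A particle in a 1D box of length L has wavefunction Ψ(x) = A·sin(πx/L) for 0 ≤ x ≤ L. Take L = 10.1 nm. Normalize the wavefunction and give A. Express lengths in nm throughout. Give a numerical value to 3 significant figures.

The normalization condition is ∫|Ψ|² dx = 1 from 0 to L.
Using sin²θ = (1 − cos 2θ)/2, carrying out the integral gives A² · L/2.
So A² = (L/2)^(−1).
With L = 10.1: A² = 0.1980 and A = 0.4450.

A ≈ 0.445 nm^(-1/2)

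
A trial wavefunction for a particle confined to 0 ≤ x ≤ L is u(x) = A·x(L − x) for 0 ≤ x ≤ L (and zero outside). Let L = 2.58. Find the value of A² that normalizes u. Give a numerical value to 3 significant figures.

The normalization condition is ∫|u|² dx = 1 from 0 to L.
Expanding the polynomial and integrating term by term, carrying out the integral gives A² · L^5/30.
With L = 2.58: A² = 0.2624 and A = 0.5123.

A^2 ≈ 0.262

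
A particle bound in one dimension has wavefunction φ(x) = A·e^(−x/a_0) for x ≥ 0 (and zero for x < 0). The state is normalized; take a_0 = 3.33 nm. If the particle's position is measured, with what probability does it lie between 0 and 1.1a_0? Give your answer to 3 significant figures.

The probability is P = ∫ |φ|² dx over [0, 1.1a_0].
The normalization integral ∫|φ|²dx over the whole domain equals a_0/2·A², and A² cancels in the ratio.
In terms of u = x/a_0 (A² and the length scale cancel between numerator and denominator), P = [∫_{0}^{1.1} e^(-2·u) du] / [∫_{0}^{∞} e^(-2·u) du].
An antiderivative of e^(-2·u) is -e^(-2·u)/2; evaluating from 0 to 1.1 gives 1/2 - e^(-11/5)/2, while the full integral is 1/2.
Evaluating gives P = 0.8892.

P ≈ 0.889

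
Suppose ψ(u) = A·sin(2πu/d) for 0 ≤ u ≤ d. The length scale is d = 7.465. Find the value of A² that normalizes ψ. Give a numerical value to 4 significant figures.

A^2 ≈ 0.2679

The normalization condition is ∫|ψ|² du = 1 from 0 to d.
Carrying out the integral gives A² · d/2.
Plugging in d = 7.465 yields A = 0.51761.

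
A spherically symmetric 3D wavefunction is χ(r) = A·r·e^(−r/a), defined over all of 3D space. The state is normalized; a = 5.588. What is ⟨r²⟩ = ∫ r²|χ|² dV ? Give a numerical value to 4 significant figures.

⟨r²⟩ = ∫ r^2 |χ|² 4πr² dr over the full domain.
Evaluating both integrals, ⟨r²⟩ = 15·a^2/2.
Putting a = 5.588 gives 234.19.

⟨r^2⟩ ≈ 234.2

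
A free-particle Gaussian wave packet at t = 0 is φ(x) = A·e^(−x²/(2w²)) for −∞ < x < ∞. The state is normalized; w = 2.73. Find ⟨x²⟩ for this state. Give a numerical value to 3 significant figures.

⟨x^2⟩ ≈ 3.73

⟨x²⟩ = ∫ x^2 |φ|² dx over the full domain.
Since the A² factors cancel between numerator and denominator, ⟨x²⟩ = w^2/2.
Putting w = 2.73 gives 3.726.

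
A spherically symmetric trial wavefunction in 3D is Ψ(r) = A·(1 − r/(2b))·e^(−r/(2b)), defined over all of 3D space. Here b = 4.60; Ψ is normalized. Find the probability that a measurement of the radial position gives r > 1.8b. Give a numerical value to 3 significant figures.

P = ∫ |Ψ|² 4πr² dr over r > 1.8b.
A² is fixed by ∫₀^∞ 4πr²|Ψ|² dr = 1, i.e. A² = (8·π·b^3)^(−1).
Let u = r/b; then A², 4π and the length scale all cancel, so P = ∫_{1.8}^{∞} u^2·(1 - u/2)^2·e^(-u) du ÷ ∫_{0}^{∞} u^2·(1 - u/2)^2·e^(-u) du.
With ∫ u^2·(1 - u/2)^2·e^(-u) du = -(u^4/4 + u^2 + 2·u + 2)·e^(-u) + C, the region integral is ≈ 1.8951 and the full one is 2.
Taking the ratio yields P = 0.9475.

P ≈ 0.948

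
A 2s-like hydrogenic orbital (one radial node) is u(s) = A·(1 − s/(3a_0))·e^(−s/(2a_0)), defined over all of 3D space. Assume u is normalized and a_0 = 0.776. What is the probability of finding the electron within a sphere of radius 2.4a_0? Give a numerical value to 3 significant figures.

P ≈ 0.347

With dV = 4πs²ds, the probability is ∫|u|² dV over s ≤ 2.4a_0.
Normalization gives A² = 1/(8·π·a_0^3/3).
In terms of t = s/a_0 (A², 4π and the length scale all cancel between numerator and denominator), P = [∫_{0}^{2.4} t^2·(1 - t/3)^2·e^(-t) dt] / [∫_{0}^{∞} t^2·(1 - t/3)^2·e^(-t) dt].
Using ∫ t^2·(1 - t/3)^2·e^(-t) dt = (-t^4 + 2·t^3 - 3·t^2 - 6·t - 6)·e^(-t)/9, the numerator is 2/3 - 9002·e^(-12/5)/1875 and the denominator is 2/3.
The region integral divided by the full integral gives P = 0.3467.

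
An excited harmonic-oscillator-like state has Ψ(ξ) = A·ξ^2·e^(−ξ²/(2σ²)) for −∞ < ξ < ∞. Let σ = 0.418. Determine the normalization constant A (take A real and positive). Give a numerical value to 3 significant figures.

Require ∫ |Ψ|² dξ = 1 over the whole domain.
The integral (without the A² prefactor) comes out to 3·√(π)·σ^5/4.
Substituting σ = 0.418 gives A² = 58.95, so A = 7.678.

A ≈ 7.68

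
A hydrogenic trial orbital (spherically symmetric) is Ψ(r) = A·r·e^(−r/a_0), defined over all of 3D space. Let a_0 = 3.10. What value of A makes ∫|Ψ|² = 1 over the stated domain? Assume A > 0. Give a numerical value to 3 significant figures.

Require ∫ |Ψ|² 4πr² dr = 1 over the whole domain.
The angular integral contributes 4π, leaving ∫₀^∞ r²|Ψ|² dr.
The integral (without the A² prefactor) comes out to 3·π·a_0^5.
Setting this equal to 1 gives A² = 1/(3·π·a_0^5).
With a_0 = 3.10: A² = 0.0003706 and A = 0.01925.

A ≈ 0.0193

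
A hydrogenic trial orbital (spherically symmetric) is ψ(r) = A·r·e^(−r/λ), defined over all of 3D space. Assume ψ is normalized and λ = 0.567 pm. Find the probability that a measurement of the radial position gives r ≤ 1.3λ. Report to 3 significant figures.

P ≈ 0.123

With dV = 4πr²dr, the probability is ∫|ψ|² dV over r ≤ 1.3λ.
A² is fixed by ∫₀^∞ 4πr²|ψ|² dr = 1, i.e. A² = (3·π·λ^5)^(−1).
Substituting u = r/λ, A², 4π and the length scale all cancel in the ratio: P = ∫_{0}^{1.3} u^4·e^(-2·u) du / ∫_{0}^{∞} u^4·e^(-2·u) du.
An antiderivative of u^4·e^(-2·u) is -(u^4/2 + u^3 + 3·u^2/2 + 3·u/2 + 3/4)·e^(-2·u); evaluating from 0 to 1.3 gives ≈ 0.091932, while the full integral is 3/4.
Taking the ratio yields P = 0.1226.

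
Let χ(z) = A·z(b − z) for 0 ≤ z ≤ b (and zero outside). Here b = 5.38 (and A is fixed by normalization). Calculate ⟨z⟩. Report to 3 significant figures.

⟨z⟩ ≈ 2.69

⟨z⟩ = ∫ z |χ|² dz over the full domain.
Evaluating both integrals, ⟨z⟩ = b/2.
With b = 5.38, ⟨z⟩ = 2.690.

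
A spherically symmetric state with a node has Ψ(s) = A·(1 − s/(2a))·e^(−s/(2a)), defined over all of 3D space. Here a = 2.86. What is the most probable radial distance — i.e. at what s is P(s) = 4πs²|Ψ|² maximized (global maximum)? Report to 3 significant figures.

s ≈ 15.0

Set d/ds [P(s) = 4πs²|Ψ|²] = 0 and solve for s > 0.
Solving yields s = a·(√(5) + 3).
With a = 2.86, the most probable radial distance is 14.98.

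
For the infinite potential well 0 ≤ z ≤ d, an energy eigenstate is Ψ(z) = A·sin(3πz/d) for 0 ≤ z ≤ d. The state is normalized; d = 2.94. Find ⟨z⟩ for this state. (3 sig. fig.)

⟨z⟩ = ∫ z |Ψ|² dz over the full domain.
The ratio of the moment integral to the normalization integral gives ⟨z⟩ = d/2.
With d = 2.94, ⟨z⟩ = 1.470.

⟨z⟩ ≈ 1.47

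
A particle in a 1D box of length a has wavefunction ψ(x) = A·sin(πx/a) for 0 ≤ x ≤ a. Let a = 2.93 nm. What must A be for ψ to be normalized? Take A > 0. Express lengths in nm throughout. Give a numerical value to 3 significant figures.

A ≈ 0.826 nm^(-1/2)

Normalization requires ∫|ψ|² dx = 1, integrated from 0 to a.
∫|ψ|² dx = A²·(a/2).
So A² = (a/2)^(−1).
Plugging in a = 2.93 yields A = 0.8262.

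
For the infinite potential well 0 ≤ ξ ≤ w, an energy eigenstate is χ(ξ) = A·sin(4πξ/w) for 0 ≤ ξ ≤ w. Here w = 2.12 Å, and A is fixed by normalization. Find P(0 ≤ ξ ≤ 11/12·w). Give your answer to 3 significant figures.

P = ∫_{0}^{11/12·w} |χ(ξ)|² dξ.
Since A² = 1/(w/2), this is the region integral divided by the full normalization integral.
Substituting u = ξ/w, A² and the length scale cancel in the ratio: P = ∫_{0}^{11/12} sin(4·π·u)^2 du / ∫_{0}^{1} sin(4·π·u)^2 du.
With ∫ sin(4·π·u)^2 du = u/2 - sin(4·π·u)·cos(4·π·u)/(8·π) + C, the region integral is √(3)/(32·π) + 11/24 and the full one is 1/2.
Taking the ratio, P = √(3)/(16·π) + 11/12.

P ≈ 0.951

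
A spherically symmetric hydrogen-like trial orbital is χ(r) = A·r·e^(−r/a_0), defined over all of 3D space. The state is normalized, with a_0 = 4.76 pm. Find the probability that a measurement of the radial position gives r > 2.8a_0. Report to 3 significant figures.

With dV = 4πr²dr, the probability is ∫|χ|² dV over r > 2.8a_0.
The full normalization integral is A²·[3·π·a_0^5] = 1, fixing A².
In terms of u = r/a_0 (A², 4π and the length scale all cancel between numerator and denominator), P = [∫_{2.8}^{∞} u^4·e^(-2·u) du] / [∫_{0}^{∞} u^4·e^(-2·u) du].
An antiderivative of u^4·e^(-2·u) is -(u^4/2 + u^3 + 3·u^2/2 + 3·u/2 + 3/4)·e^(-2·u); evaluating from 2.8 to ∞ gives ≈ 0.25661, while the full integral is 3/4.
The region integral divided by the full integral gives P = 0.3422.

P ≈ 0.342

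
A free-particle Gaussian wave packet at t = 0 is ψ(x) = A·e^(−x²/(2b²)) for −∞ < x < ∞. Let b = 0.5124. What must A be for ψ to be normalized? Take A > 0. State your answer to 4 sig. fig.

A ≈ 1.049

Normalization requires ∫|ψ|² dx = 1, integrated from −∞ to ∞.
∫|ψ|² dx = A²·(√(π)·b).
Substituting b = 0.5124 gives A² = 1.1011, so A = 1.0493.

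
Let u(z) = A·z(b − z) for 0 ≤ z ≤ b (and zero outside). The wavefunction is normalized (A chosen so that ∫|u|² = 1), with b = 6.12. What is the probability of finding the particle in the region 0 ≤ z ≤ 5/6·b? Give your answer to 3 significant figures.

P ≈ 0.965

|u|² is the probability density, so P = ∫_{0}^{5/6·b} |u|² dz.
Since A² = 1/(b^5/30), this is the region integral divided by the full normalization integral.
Let t = z/b; then A² and the length scale cancel, so P = ∫_{0}^{5/6} t^2·(1 - t)^2 dt ÷ ∫_{0}^{1} t^2·(1 - t)^2 dt.
Using ∫ t^2·(1 - t)^2 dt = t^3·(6·t^2 - 15·t + 10)/30, the numerator is 125/3888 and the denominator is 1/30.
Evaluating gives P = 625/648.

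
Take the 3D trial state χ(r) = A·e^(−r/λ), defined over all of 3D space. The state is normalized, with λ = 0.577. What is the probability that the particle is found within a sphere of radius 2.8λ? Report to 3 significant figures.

P ≈ 0.918

P = ∫ |χ|² 4πr² dr over r ≤ 2.8λ.
Normalization gives A² = 1/(π·λ^3).
Let u = r/λ; then A², 4π and the length scale all cancel, so P = ∫_{0}^{2.8} u^2·e^(-2·u) du ÷ ∫_{0}^{∞} u^2·e^(-2·u) du.
With ∫ u^2·e^(-2·u) du = -(2·u^2 + 2·u + 1)·e^(-2·u)/4 + C, the region integral is 1/4 - 557·e^(-28/5)/100 and the full one is 1/4.
This evaluates to P = 0.9176.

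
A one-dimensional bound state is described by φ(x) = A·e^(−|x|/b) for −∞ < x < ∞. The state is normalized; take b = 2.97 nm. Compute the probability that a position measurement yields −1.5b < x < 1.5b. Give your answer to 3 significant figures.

The probability is P = ∫ |φ|² dx over [−1.5b, 1.5b].
With A² fixed by ∫|φ|² = 1, i.e. A² = (b)^(−1), substitute and integrate.
Both integrals are even about x = 0, so only the x ≥ 0 halves are needed (the factors of 2 cancel). Let u = x/b; then A² and the length scale cancel, so P = ∫_{0}^{1.5} e^(-2·u) du ÷ ∫_{0}^{∞} e^(-2·u) du.
Using ∫ e^(-2·u) du = -e^(-2·u)/2, the numerator is 1/2 - e^(-3)/2 and the denominator is 1/2.
This works out to P = 0.9502.

P ≈ 0.950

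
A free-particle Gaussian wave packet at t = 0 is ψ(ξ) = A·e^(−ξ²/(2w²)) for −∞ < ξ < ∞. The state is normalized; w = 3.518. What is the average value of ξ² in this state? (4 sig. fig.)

The expectation value is the |ψ|²-weighted average of ξ^2: ∫ ξ^2|ψ|² dξ.
Using the Gaussian integral ∫_{−∞}^{∞} e^(−αξ²) dξ = √(π/α), since the A² factors cancel between numerator and denominator, ⟨ξ²⟩ = w^2/2.
With w = 3.518, ⟨ξ^2⟩ = 6.1882.

⟨ξ^2⟩ ≈ 6.188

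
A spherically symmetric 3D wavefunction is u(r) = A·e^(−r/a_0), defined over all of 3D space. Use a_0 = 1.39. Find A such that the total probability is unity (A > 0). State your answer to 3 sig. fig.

A ≈ 0.344

Require ∫ |u|² 4πr² dr = 1 over the whole domain.
The angular integral contributes 4π, leaving ∫₀^∞ r²|u|² dr.
Using ∫₀^∞ rⁿ e^(−αr) dr = n!/αⁿ⁺¹, ∫|u|² 4πr² dr = A²·(π·a_0^3).
Setting this equal to 1 gives A² = 1/(π·a_0^3).
Substituting a_0 = 1.39 gives A² = 0.1185, so A = 0.3443.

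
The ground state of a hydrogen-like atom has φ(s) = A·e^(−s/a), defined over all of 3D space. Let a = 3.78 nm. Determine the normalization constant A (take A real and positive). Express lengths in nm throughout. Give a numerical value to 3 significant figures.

A ≈ 0.0768 nm^(-3/2)

Normalization requires ∫|φ|² 4πs² ds = 1, integrated from 0 to ∞.
(Spherical symmetry: dV = 4πs² ds.)
Recall ∫₀^∞ s^m e^(−s/β) ds = m!·β^(m+1), carrying out the integral gives A² · π·a^3.
Hence A² = 1/[π·a^3].
Plugging in a = 3.78 yields A = 0.07677.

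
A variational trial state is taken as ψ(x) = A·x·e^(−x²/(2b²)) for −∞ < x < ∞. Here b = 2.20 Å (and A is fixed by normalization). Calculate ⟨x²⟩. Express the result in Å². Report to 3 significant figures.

⟨x^2⟩ ≈ 7.26 Å^2

The expectation value is the |ψ|²-weighted average of x^2: ∫ x^2|ψ|² dx.
With ∫_{−∞}^{∞} x^(2m) e^(−αx²) dx = (2m−1)!!·√π / (2^m α^(m+1/2)), the ratio of the moment integral to the normalization integral gives ⟨x²⟩ = 3·b^2/2.
With b = 2.20, ⟨x^2⟩ = 7.260.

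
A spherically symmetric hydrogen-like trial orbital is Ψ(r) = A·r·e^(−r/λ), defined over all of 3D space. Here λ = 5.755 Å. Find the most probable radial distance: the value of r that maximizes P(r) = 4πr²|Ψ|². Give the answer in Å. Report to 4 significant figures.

r ≈ 11.51 Å

Set d/dr [P(r) = 4πr²|Ψ|²] = 0 and solve for r > 0.
This gives r = 2·λ.
With λ = 5.755, the most probable radial distance is 11.510 Å.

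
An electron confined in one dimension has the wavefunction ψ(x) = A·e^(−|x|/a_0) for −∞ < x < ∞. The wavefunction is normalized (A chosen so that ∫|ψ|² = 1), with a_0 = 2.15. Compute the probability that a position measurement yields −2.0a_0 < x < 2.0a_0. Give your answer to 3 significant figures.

P ≈ 0.982

The probability is P = ∫ |ψ|² dx over [−2.0a_0, 2.0a_0].
Since A² = 1/(a_0), this is the region integral divided by the full normalization integral.
By symmetry take twice the x ≥ 0 contribution in numerator and denominator; the 2's cancel. In terms of u = x/a_0 (A² and the length scale cancel between numerator and denominator), P = [∫_{0}^{2.0} e^(-2·u) du] / [∫_{0}^{∞} e^(-2·u) du].
An antiderivative of e^(-2·u) is -e^(-2·u)/2; evaluating from 0 to 2.0 gives 1/2 - e^(-4)/2, while the full integral is 1/2.
The result is P = 0.9817.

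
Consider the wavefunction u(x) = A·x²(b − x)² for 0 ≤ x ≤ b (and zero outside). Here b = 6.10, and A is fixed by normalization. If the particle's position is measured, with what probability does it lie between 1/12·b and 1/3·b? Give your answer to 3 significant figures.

P = ∫_{1/12·b}^{1/3·b} |u(x)|² dx.
The normalization integral ∫|u|²dx over the whole domain equals b^9/630·A², and A² cancels in the ratio.
In terms of t = x/b (A² and the length scale cancel between numerator and denominator), P = [∫_{1/12}^{1/3} t^4·(1 - t)^4 dt] / [∫_{0}^{1} t^4·(1 - t)^4 dt].
Using ∫ t^4·(1 - t)^4 dt = t^5·(70·t^4 - 315·t^3 + 540·t^2 - 420·t + 126)/630, the numerator is ≈ 0.00022931 and the denominator is 1/630.
Evaluating gives P = 0.1445.

P ≈ 0.144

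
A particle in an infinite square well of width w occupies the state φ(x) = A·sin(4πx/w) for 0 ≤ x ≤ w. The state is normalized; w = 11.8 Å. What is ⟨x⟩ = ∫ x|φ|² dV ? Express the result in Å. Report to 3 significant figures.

By definition ⟨x⟩ = ∫ x |φ(x)|² dx.
Since the A² factors cancel between numerator and denominator, ⟨x⟩ = w/2.
With w = 11.8, ⟨x⟩ = 5.900.

⟨x⟩ ≈ 5.90 Å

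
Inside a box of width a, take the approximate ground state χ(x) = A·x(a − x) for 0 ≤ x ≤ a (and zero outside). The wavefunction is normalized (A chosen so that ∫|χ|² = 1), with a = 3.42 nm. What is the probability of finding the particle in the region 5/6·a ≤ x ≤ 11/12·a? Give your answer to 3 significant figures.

P ≈ 0.0304

|χ|² is the probability density, so P = ∫_{5/6·a}^{11/12·a} |χ|² dx.
The normalization integral ∫|χ|²dx over the whole domain equals a^5/30·A², and A² cancels in the ratio.
Substituting u = x/a, A² and the length scale cancel in the ratio: P = ∫_{5/6}^{11/12} u^2·(1 - u)^2 du / ∫_{0}^{1} u^2·(1 - u)^2 du.
An antiderivative of u^2·(1 - u)^2 is u^3·(6·u^2 - 15·u + 10)/30; evaluating from 5/6 to 11/12 gives ≈ 0.0010135, while the full integral is 1/30.
Evaluating gives P = 0.03041.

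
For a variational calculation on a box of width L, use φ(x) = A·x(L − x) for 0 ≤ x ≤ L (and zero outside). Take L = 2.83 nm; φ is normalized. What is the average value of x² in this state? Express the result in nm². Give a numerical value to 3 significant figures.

The expectation value is the |φ|²-weighted average of x^2: ∫ x^2|φ|² dx.
Since the A² factors cancel between numerator and denominator, ⟨x²⟩ = 2·L^2/7.
Putting L = 2.83 gives 2.288.

⟨x^2⟩ ≈ 2.29 nm^2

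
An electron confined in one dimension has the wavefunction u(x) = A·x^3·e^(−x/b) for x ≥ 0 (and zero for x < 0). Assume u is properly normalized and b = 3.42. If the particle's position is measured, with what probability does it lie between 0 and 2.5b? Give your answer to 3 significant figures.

P = ∫_{0}^{2.5b} |u(x)|² dx.
Since A² = 1/(45·b^7/8), this is the region integral divided by the full normalization integral.
Substituting t = x/b, A² and the length scale cancel in the ratio: P = ∫_{0}^{2.5} t^6·e^(-2·t) dt / ∫_{0}^{∞} t^6·e^(-2·t) dt.
Using ∫ t^6·e^(-2·t) dt = -(4·t^6 + 12·t^5 + 30·t^4 + 60·t^3 + 90·t^2 + 90·t + 45)·e^(-2·t)/8, the numerator is ≈ 1.3377 and the denominator is 45/8.
Evaluating gives P = 0.2378.

P ≈ 0.238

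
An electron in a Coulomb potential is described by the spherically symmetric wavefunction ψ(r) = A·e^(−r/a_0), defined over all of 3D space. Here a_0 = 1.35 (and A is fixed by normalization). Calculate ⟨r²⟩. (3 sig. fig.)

⟨r^2⟩ ≈ 5.47

The expectation value is the |ψ|²-weighted average of r^2: ∫ r^2|ψ|² 4πr² dr.
Since the A² factors cancel between numerator and denominator, ⟨r²⟩ = 3·a_0^2.
With a_0 = 1.35, ⟨r^2⟩ = 5.468.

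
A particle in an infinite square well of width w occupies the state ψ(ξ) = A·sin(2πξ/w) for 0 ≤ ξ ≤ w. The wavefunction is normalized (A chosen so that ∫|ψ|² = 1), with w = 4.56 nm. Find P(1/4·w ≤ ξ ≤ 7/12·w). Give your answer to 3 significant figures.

P = ∫_{1/4·w}^{7/12·w} |ψ(ξ)|² dξ.
With A² fixed by ∫|ψ|² = 1, i.e. A² = (w/2)^(−1), substitute and integrate.
In terms of u = ξ/w (A² and the length scale cancel between numerator and denominator), P = [∫_{1/4}^{7/12} sin(2·π·u)^2 du] / [∫_{0}^{1} sin(2·π·u)^2 du].
Using ∫ sin(2·π·u)^2 du = u/2 - sin(4·π·u)/(8·π), the numerator is -√(3)/(16·π) + 1/6 and the denominator is 1/2.
The result is P = (-√(3)/8 + π/3)/π.

P ≈ 0.264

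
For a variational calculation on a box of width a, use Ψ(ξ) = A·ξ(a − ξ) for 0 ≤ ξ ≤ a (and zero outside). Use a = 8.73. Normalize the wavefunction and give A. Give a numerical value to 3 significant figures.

We need A² ∫|f|² dξ = 1, taking the integral from 0 to a.
With Ψ = A·ξ(a − ξ), the integral evaluates to A²·[a^5/30].
Setting this equal to 1 gives A² = 1/(a^5/30).
Plugging in a = 8.73 yields A = 0.02432.

A ≈ 0.0243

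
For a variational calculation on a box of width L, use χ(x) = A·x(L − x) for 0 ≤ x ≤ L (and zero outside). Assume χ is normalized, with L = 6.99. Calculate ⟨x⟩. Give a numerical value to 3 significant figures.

The expectation value is the |χ|²-weighted average of x: ∫ x|χ|² dx.
Expanding the polynomial and integrating term by term, evaluating both integrals, ⟨x⟩ = L/2.
With L = 6.99, ⟨x⟩ = 3.495.

⟨x⟩ ≈ 3.50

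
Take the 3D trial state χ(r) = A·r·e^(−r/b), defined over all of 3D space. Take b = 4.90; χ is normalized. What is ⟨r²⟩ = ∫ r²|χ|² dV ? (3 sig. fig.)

⟨r²⟩ = ∫ r^2 |χ|² 4πr² dr over the full domain.
With ∫₀^∞ r^6 e^(−αr) dr = 6!/α^7, evaluating both integrals, ⟨r²⟩ = 15·b^2/2.
Putting b = 4.90 gives 180.1.

⟨r^2⟩ ≈ 180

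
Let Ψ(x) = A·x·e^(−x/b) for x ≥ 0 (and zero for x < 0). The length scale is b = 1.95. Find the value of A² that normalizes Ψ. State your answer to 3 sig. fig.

A^2 ≈ 0.539

Normalization requires ∫|Ψ|² dx = 1, integrated from 0 to ∞.
Using ∫₀^∞ xⁿ e^(−αx) dx = n!/αⁿ⁺¹, ∫|Ψ|² dx = A²·(b^3/4).
Hence A² = 1/[b^3/4].
Plugging in b = 1.95 yields A = 0.7345.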